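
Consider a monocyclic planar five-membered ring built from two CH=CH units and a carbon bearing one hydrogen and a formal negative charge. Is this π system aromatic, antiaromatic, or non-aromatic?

All ring atoms are sp² and supply a p orbital to the ring (the double-bond atoms are sp², each contributing one p electron; the carbanion's lone pair occupies the p orbital); the conjugation is uninterrupted.
Adding the contributions, 2 × 2 = 4 from the double-bond units + 2 from the CH(-) atom = 6.
Since 6 = 4·1 + 2, the ring meets the 4n+2 criterion.
This is the cyclopentadienyl anion.

Aromatic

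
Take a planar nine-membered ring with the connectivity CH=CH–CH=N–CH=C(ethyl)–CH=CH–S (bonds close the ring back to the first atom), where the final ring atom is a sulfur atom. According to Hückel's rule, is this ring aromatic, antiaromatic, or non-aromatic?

Every ring atom contributes a p orbital perpendicular to the ring (the double-bond atoms are sp², each contributing one p electron; the doubly-bonded nitrogens are pyridine-type — their lone pairs lie in the ring plane, leaving one electron in the p orbital; the sulfur donates one lone pair from its p orbital), so the π system is cyclic and fully conjugated.
Adding the contributions, 4 × 2 = 8 from the double-bond units + 2 from the S atom = 10.
Since 10 = 4·2 + 2, the ring meets the 4n+2 criterion.

Aromatic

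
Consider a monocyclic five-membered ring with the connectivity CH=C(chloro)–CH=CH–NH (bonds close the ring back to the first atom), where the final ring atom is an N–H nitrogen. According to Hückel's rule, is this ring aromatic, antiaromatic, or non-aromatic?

All ring atoms are sp² and supply a p orbital to the ring (every atom in a ring double bond is sp² and brings one electron to the p orbital; the pyrrole-type nitrogen donates its lone pair from the p orbital); the conjugation is uninterrupted.
Adding the contributions, 2 × 2 = 4 from the double-bond units + 2 from the NH atom = 6.
With 6 π electrons (n = 1), the Hückel 4n+2 condition holds.

Aromatic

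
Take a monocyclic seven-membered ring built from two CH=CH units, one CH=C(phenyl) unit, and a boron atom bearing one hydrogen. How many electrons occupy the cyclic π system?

Every ring atom contributes a p orbital perpendicular to the ring (every atom in a ring double bond is sp² and brings one electron to the p orbital; the boron has an empty p orbital), so the π system is cyclic and fully conjugated.
Adding the contributions, 3 × 2 = 6 from the double-bond units + 0 from the BH atom = 6.

6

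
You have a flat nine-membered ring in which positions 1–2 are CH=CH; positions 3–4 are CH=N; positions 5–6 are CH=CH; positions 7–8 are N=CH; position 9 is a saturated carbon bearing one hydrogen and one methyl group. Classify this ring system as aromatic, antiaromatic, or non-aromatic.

Non-aromatic

Because that saturated carbon is sp³ and has no p orbital in the ring π system at the CH(methyl) position, the π system cannot extend all the way around the ring.
A ring that is not fully conjugated cannot be aromatic or antiaromatic regardless of its π-electron count.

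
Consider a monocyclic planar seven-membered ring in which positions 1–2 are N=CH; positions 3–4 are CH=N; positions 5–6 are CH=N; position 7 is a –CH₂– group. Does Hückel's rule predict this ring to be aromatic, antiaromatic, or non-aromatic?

Non-aromatic

Because the tetrahedral CH₂ carbon is sp³ and has no p orbital in the ring π system at the CH2 position, the π system cannot extend all the way around the ring.
Without a continuous loop of overlapping p orbitals the Hückel electron count never comes into play.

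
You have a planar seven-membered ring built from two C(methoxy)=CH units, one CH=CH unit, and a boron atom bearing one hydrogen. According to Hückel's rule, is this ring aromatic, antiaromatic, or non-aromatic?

The p orbitals form a continuous loop: each doubly-bonded ring atom is sp² with one p-orbital electron; the boron has an empty p orbital. The ring is fully conjugated.
Adding the contributions, 3 × 2 = 6 from the double-bond units + 0 from the BH atom = 6.
That gives a 4n+2 count (6, n = 1).

Aromatic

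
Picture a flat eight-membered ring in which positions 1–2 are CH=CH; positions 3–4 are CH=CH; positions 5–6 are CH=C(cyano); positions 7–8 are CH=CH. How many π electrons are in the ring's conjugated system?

Every ring atom contributes a p orbital perpendicular to the ring (the double-bond atoms are sp², each contributing one p electron), so the π system is cyclic and fully conjugated.
Adding the contributions, 4 × 2 = 8 from the 4 double-bond units.

8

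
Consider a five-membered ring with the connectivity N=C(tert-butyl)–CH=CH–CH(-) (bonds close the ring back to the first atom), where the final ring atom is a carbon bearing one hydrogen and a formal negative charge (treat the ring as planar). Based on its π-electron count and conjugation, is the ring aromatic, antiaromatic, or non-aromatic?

All ring atoms are sp² and supply a p orbital to the ring (every atom in a ring double bond is sp² and brings one electron to the p orbital; the doubly-bonded nitrogens are pyridine-type — their lone pairs lie in the ring plane, leaving one electron in the p orbital; the carbanion's lone pair occupies the p orbital); the conjugation is uninterrupted.
Counting π electrons: 2 × 2 = 4 from the double-bond units + 2 from the CH(-) atom = 6.
6 = 4(1) + 2, which satisfies Hückel's 4n+2 rule.

Aromatic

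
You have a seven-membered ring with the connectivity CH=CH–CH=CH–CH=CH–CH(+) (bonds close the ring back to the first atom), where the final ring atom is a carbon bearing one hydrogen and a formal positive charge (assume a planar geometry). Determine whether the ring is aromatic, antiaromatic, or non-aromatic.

Check conjugation: each doubly-bonded ring atom is sp² with one p-orbital electron; the carbocation has an empty p orbital — every position has a p orbital, so the cyclic π system is continuous.
Counting π electrons: 3 × 2 = 6 from the double-bond units + 0 from the CH(+) atom = 6.
With 6 π electrons (n = 1), the Hückel 4n+2 condition holds.

Aromatic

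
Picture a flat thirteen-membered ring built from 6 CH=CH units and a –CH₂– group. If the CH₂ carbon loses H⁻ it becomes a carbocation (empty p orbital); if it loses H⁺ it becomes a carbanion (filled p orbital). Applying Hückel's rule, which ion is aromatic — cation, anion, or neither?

The anion

In either ion the ring is fully conjugated: every atom, including the new sp² carbon, supplies a p orbital.
Cation: 6 × 2 + 0 = 12 π electrons → 4(3), antiaromatic.
Anion: 6 × 2 + 2 = 14 π electrons → 4(3)+2, aromatic.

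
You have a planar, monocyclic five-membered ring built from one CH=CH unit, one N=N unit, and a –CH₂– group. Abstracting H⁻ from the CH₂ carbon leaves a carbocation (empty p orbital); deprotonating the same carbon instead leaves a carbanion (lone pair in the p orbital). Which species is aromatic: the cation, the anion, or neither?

In both ions every ring atom is sp² and contributes a p orbital, so both rings are fully conjugated.
Cation: 2 × 2 + 0 = 4 π electrons → 4(1), antiaromatic.
Anion: 2 × 2 + 2 = 6 π electrons → 4(1)+2, aromatic.

The anion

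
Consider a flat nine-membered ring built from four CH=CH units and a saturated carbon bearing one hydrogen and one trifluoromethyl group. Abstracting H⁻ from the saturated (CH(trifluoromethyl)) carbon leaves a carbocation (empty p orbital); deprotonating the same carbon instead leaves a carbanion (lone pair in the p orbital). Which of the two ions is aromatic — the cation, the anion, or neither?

Both ions have a continuous loop of p orbitals — each ring atom is sp².
Cation: 4 × 2 + 0 = 8 π electrons → 4(2), antiaromatic.
Anion: 4 × 2 + 2 = 10 π electrons → 4(2)+2, aromatic.

The anion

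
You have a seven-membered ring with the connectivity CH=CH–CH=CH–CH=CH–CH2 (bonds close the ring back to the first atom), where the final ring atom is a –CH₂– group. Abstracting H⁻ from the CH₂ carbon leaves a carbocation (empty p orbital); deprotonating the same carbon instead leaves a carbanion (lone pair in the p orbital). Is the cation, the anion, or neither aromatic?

Once that carbon is sp², every ring atom has a p orbital and both ions are fully conjugated.
Cation: 3 × 2 + 0 = 6 π electrons → 4(1)+2, aromatic.
Anion: 3 × 2 + 2 = 8 π electrons → 4(2), antiaromatic.

The cation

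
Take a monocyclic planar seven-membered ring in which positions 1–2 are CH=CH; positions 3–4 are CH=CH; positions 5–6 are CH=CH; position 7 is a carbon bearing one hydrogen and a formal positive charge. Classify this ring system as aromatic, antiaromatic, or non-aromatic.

Check conjugation: the double-bond atoms are sp², each contributing one p electron; the carbocation has an empty p orbital — every position has a p orbital, so the cyclic π system is continuous.
Counting π electrons: 3 × 2 = 6 from the double-bond units + 0 from the CH(+) atom = 6.
With 6 π electrons (n = 1), the Hückel 4n+2 condition holds.

Aromatic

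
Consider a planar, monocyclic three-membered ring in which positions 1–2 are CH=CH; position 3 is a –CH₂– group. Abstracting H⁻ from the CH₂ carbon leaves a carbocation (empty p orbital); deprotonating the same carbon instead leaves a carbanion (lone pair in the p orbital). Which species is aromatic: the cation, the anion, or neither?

The cation

Both ions have a continuous loop of p orbitals — each ring atom is sp².
Cation: 1 × 2 + 0 = 2 π electrons → 4(0)+2, aromatic.
Anion: 1 × 2 + 2 = 4 π electrons → 4(1), antiaromatic.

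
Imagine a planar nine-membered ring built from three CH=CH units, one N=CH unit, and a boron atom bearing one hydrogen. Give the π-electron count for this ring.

8

All ring atoms are sp² and supply a p orbital to the ring (the double-bond atoms are sp², each contributing one p electron; each =N– nitrogen is pyridine-type (lone pair in the sp² plane, one electron in the p orbital); the boron has an empty p orbital); the conjugation is uninterrupted.
Tallying contributions gives 4 × 2 = 8 from the double-bond units + 0 from the BH atom = 8.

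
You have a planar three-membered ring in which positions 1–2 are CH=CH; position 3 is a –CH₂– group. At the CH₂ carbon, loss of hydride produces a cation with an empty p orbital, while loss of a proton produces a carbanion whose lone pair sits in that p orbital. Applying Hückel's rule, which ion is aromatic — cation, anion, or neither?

Once that carbon is sp², every ring atom has a p orbital and both ions are fully conjugated.
Cation: 1 × 2 + 0 = 2 π electrons → 4(0)+2, aromatic.
Anion: 1 × 2 + 2 = 4 π electrons → 4(1), antiaromatic.

The cation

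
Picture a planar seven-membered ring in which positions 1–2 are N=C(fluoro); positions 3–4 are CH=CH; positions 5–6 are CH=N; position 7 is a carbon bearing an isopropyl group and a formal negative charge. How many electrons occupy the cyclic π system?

The p orbitals form a continuous loop: the double-bond atoms are sp², each contributing one p electron; the doubly-bonded nitrogens are pyridine-type — their lone pairs lie in the ring plane, leaving one electron in the p orbital; the carbanion's lone pair occupies the p orbital. The ring is fully conjugated.
Adding the contributions, 3 × 2 = 6 from the double-bond units + 2 from the C(isopropyl)(-) atom = 8.

8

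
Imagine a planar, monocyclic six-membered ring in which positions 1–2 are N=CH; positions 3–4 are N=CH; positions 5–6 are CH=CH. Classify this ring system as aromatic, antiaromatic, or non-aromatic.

Aromatic

Every ring atom contributes a p orbital perpendicular to the ring (each doubly-bonded ring atom is sp² with one p-orbital electron; the doubly-bonded nitrogens are pyridine-type — their lone pairs lie in the ring plane, leaving one electron in the p orbital), so the π system is cyclic and fully conjugated.
Counting π electrons: 3 × 2 = 6 from the 3 double-bond units.
6 = 4(1) + 2, which satisfies Hückel's 4n+2 rule.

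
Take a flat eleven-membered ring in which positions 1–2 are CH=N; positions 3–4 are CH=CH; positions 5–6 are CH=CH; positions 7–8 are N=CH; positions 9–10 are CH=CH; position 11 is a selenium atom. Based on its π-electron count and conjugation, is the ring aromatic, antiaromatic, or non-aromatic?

Antiaromatic

Every ring atom contributes a p orbital perpendicular to the ring (each doubly-bonded ring atom is sp² with one p-orbital electron; each =N– nitrogen is pyridine-type (lone pair in the sp² plane, one electron in the p orbital); the selenium donates one lone pair from its p orbital), so the π system is cyclic and fully conjugated.
Tallying contributions gives 5 × 2 = 10 from the double-bond units + 2 from the Se atom = 12.
12 = 4(3); a planar, fully conjugated 4n system is antiaromatic.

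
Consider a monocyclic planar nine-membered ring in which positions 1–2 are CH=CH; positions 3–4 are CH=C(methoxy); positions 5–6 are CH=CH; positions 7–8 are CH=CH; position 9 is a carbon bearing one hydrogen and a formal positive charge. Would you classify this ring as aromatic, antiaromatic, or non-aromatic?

The p orbitals form a continuous loop: the double-bond atoms are sp², each contributing one p electron; the carbocation has an empty p orbital. The ring is fully conjugated.
Tallying contributions gives 4 × 2 = 8 from the double-bond units + 0 from the CH(+) atom = 8.
A 4n π count (8, n = 2) in a planar conjugated ring means antiaromatic.

Antiaromatic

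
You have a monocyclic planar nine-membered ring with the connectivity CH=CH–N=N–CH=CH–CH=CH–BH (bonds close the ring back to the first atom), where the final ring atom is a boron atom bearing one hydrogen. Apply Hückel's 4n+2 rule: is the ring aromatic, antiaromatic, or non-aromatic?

Check conjugation: every atom in a ring double bond is sp² and brings one electron to the p orbital; each sp² =N– keeps its lone pair in-plane and puts one electron into the π system; the boron has an empty p orbital — every position has a p orbital, so the cyclic π system is continuous.
Adding the contributions, 4 × 2 = 8 from the double-bond units + 0 from the BH atom = 8.
A 4n π count (8, n = 2) in a planar conjugated ring means antiaromatic.

Antiaromatic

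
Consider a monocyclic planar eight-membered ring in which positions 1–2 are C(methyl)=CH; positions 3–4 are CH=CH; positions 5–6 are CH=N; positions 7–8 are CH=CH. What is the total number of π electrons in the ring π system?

The p orbitals form a continuous loop: each doubly-bonded ring atom is sp² with one p-orbital electron; each =N– nitrogen is pyridine-type (lone pair in the sp² plane, one electron in the p orbital). The ring is fully conjugated.
Adding the contributions, 4 × 2 = 8 from the 4 double-bond units.

8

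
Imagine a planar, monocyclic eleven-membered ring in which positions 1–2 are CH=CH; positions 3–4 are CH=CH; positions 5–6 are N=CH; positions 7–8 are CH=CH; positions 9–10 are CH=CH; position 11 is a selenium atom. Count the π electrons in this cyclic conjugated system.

All ring atoms are sp² and supply a p orbital to the ring (each doubly-bonded ring atom is sp² with one p-orbital electron; each sp² =N– keeps its lone pair in-plane and puts one electron into the π system; the selenium donates one lone pair from its p orbital); the conjugation is uninterrupted.
π-electron count: 5 × 2 = 10 from the double-bond units + 2 from the Se atom = 12.

12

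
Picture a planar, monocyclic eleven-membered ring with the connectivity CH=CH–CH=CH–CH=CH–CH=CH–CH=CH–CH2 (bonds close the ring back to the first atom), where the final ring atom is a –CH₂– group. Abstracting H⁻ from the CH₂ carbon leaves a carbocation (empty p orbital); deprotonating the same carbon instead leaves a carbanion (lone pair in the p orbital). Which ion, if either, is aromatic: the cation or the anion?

In either ion the ring is fully conjugated: every atom, including the new sp² carbon, supplies a p orbital.
Cation: 5 × 2 + 0 = 10 π electrons → 4(2)+2, aromatic.
Anion: 5 × 2 + 2 = 12 π electrons → 4(3), antiaromatic.

The cation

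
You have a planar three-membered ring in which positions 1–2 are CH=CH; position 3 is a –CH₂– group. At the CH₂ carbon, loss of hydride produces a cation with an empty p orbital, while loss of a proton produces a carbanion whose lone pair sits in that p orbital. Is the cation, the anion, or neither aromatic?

The cation

Once that carbon is sp², every ring atom has a p orbital and both ions are fully conjugated.
Cation: 1 × 2 + 0 = 2 π electrons → 4(0)+2, aromatic.
Anion: 1 × 2 + 2 = 4 π electrons → 4(1), antiaromatic.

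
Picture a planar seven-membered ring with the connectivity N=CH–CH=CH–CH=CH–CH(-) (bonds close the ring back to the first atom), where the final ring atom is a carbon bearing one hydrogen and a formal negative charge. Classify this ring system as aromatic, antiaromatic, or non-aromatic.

Antiaromatic

The p orbitals form a continuous loop: every atom in a ring double bond is sp² and brings one electron to the p orbital; the doubly-bonded nitrogens are pyridine-type — their lone pairs lie in the ring plane, leaving one electron in the p orbital; the carbanion's lone pair occupies the p orbital. The ring is fully conjugated.
Tallying contributions gives 3 × 2 = 6 from the double-bond units + 2 from the CH(-) atom = 8.
A 4n π count (8, n = 2) in a planar conjugated ring means antiaromatic.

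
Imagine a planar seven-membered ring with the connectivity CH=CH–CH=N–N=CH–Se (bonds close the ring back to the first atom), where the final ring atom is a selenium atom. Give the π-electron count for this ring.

8

The p orbitals form a continuous loop: each doubly-bonded ring atom is sp² with one p-orbital electron; the doubly-bonded nitrogens are pyridine-type — their lone pairs lie in the ring plane, leaving one electron in the p orbital; the selenium donates one lone pair from its p orbital. The ring is fully conjugated.
Adding the contributions, 3 × 2 = 6 from the double-bond units + 2 from the Se atom = 8.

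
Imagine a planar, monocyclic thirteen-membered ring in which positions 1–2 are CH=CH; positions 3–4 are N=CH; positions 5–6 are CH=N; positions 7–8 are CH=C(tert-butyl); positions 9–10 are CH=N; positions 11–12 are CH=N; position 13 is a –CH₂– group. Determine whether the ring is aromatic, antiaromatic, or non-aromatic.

At the CH2 position, the tetrahedral CH₂ carbon is sp³ and has no p orbital in the ring π system; the ring's p-orbital overlap is broken there.
Hückel's rule only applies to fully conjugated rings, so this one is simply non-aromatic.

Non-aromatic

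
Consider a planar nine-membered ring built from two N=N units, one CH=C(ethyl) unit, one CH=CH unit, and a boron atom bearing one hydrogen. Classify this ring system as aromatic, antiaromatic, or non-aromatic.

All ring atoms are sp² and supply a p orbital to the ring (the double-bond atoms are sp², each contributing one p electron; each =N– nitrogen is pyridine-type (lone pair in the sp² plane, one electron in the p orbital); the boron has an empty p orbital); the conjugation is uninterrupted.
Counting π electrons: 4 × 2 = 8 from the double-bond units + 0 from the BH atom = 8.
A 4n π count (8, n = 2) in a planar conjugated ring means antiaromatic.

Antiaromatic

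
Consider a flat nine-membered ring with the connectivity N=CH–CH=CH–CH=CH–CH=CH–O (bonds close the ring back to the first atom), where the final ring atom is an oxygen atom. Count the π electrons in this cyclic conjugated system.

Check conjugation: every atom in a ring double bond is sp² and brings one electron to the p orbital; the doubly-bonded nitrogens are pyridine-type — their lone pairs lie in the ring plane, leaving one electron in the p orbital; the oxygen donates one lone pair from its p orbital — every position has a p orbital, so the cyclic π system is continuous.
Adding the contributions, 4 × 2 = 8 from the double-bond units + 2 from the O atom = 10.

10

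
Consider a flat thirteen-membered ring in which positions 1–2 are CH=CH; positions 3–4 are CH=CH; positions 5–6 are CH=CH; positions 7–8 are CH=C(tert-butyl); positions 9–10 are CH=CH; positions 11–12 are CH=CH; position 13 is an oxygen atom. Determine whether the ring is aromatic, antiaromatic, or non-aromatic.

Every ring atom contributes a p orbital perpendicular to the ring (every atom in a ring double bond is sp² and brings one electron to the p orbital; the oxygen donates one lone pair from its p orbital), so the π system is cyclic and fully conjugated.
Tallying contributions gives 6 × 2 = 12 from the double-bond units + 2 from the O atom = 14.
14 = 4(3) + 2, which satisfies Hückel's 4n+2 rule.

Aromatic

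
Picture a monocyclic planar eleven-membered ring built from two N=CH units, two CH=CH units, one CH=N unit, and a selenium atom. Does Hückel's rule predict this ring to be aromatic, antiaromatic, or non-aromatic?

Every ring atom contributes a p orbital perpendicular to the ring (the double-bond atoms are sp², each contributing one p electron; each sp² =N– keeps its lone pair in-plane and puts one electron into the π system; the selenium donates one lone pair from its p orbital), so the π system is cyclic and fully conjugated.
Adding the contributions, 5 × 2 = 10 from the double-bond units + 2 from the Se atom = 12.
12 = 4(3); a planar, fully conjugated 4n system is antiaromatic.

Antiaromatic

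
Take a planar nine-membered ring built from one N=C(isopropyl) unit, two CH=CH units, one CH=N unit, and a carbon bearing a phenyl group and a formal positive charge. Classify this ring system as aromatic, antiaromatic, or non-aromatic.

Every ring atom contributes a p orbital perpendicular to the ring (each doubly-bonded ring atom is sp² with one p-orbital electron; each sp² =N– keeps its lone pair in-plane and puts one electron into the π system; the carbocation has an empty p orbital), so the π system is cyclic and fully conjugated.
Counting π electrons: 4 × 2 = 8 from the double-bond units + 0 from the C(phenyl)(+) atom = 8.
8 = 4(2); a planar, fully conjugated 4n system is antiaromatic.

Antiaromatic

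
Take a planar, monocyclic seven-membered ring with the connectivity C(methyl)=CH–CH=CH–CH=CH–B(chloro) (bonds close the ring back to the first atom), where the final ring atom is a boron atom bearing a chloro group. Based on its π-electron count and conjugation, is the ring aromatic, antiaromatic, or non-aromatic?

Every ring atom contributes a p orbital perpendicular to the ring (each doubly-bonded ring atom is sp² with one p-orbital electron; the boron has an empty p orbital), so the π system is cyclic and fully conjugated.
π-electron count: 3 × 2 = 6 from the double-bond units + 0 from the B(chloro) atom = 6.
6 = 4(1) + 2, which satisfies Hückel's 4n+2 rule.

Aromatic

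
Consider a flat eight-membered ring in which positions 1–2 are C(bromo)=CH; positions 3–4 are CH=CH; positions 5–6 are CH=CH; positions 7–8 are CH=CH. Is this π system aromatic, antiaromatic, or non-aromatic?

All ring atoms are sp² and supply a p orbital to the ring (the double-bond atoms are sp², each contributing one p electron); the conjugation is uninterrupted.
Tallying contributions gives 4 × 2 = 8 from the 4 double-bond units.
With 8 = 4·2 π electrons, Hückel's rule classifies the planar ring as antiaromatic.

Antiaromatic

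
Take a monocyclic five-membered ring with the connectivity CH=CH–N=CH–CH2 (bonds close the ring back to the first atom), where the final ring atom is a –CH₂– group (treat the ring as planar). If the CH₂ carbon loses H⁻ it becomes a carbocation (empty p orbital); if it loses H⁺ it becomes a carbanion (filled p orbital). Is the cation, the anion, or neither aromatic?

The anion

Once that carbon is sp², every ring atom has a p orbital and both ions are fully conjugated.
Cation: 2 × 2 + 0 = 4 π electrons → 4(1), antiaromatic.
Anion: 2 × 2 + 2 = 6 π electrons → 4(1)+2, aromatic.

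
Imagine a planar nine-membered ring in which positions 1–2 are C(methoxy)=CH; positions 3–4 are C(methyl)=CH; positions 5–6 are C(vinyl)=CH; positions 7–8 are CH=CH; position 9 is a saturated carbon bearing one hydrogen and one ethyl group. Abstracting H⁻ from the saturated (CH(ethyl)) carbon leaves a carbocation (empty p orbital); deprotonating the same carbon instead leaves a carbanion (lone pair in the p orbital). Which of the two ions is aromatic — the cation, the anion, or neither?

The anion

Once that carbon is sp², every ring atom has a p orbital and both ions are fully conjugated.
Cation: 4 × 2 + 0 = 8 π electrons → 4(2), antiaromatic.
Anion: 4 × 2 + 2 = 10 π electrons → 4(2)+2, aromatic.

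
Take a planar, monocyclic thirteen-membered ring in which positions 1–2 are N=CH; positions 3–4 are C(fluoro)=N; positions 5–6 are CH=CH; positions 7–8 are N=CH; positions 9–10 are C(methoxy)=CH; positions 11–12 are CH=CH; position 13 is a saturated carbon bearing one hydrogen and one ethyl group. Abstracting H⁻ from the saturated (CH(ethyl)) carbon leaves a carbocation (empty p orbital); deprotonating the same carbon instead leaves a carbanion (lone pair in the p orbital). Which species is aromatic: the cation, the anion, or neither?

The anion

Once that carbon is sp², every ring atom has a p orbital and both ions are fully conjugated.
Cation: 6 × 2 + 0 = 12 π electrons → 4(3), antiaromatic.
Anion: 6 × 2 + 2 = 14 π electrons → 4(3)+2, aromatic.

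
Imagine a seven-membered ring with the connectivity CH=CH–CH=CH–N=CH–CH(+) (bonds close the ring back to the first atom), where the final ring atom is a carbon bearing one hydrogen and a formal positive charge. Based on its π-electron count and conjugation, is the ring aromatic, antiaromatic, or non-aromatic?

Check conjugation: each doubly-bonded ring atom is sp² with one p-orbital electron; each sp² =N– keeps its lone pair in-plane and puts one electron into the π system; the carbocation has an empty p orbital — every position has a p orbital, so the cyclic π system is continuous.
Tallying contributions gives 3 × 2 = 6 from the double-bond units + 0 from the CH(+) atom = 6.
6 = 4(1) + 2, which satisfies Hückel's 4n+2 rule.

Aromatic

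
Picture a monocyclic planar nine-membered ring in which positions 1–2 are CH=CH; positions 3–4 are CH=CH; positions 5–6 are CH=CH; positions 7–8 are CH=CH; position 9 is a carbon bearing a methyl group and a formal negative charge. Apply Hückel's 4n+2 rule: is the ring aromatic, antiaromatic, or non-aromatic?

The p orbitals form a continuous loop: every atom in a ring double bond is sp² and brings one electron to the p orbital; the carbanion's lone pair occupies the p orbital. The ring is fully conjugated.
Tallying contributions gives 4 × 2 = 8 from the double-bond units + 2 from the C(methyl)(-) atom = 10.
That gives a 4n+2 count (10, n = 2).

Aromatic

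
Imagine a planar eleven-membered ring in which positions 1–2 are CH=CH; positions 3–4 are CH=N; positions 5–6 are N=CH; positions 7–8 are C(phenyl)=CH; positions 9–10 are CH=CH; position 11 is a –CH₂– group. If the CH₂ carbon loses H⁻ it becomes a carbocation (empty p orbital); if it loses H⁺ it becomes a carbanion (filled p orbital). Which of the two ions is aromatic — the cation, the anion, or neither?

Both ions have a continuous loop of p orbitals — each ring atom is sp².
Cation: 5 × 2 + 0 = 10 π electrons → 4(2)+2, aromatic.
Anion: 5 × 2 + 2 = 12 π electrons → 4(3), antiaromatic.

The cation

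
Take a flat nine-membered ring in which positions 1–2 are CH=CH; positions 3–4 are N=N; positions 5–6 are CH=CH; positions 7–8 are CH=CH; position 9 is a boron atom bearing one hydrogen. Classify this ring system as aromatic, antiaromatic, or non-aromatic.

The p orbitals form a continuous loop: every atom in a ring double bond is sp² and brings one electron to the p orbital; each sp² =N– keeps its lone pair in-plane and puts one electron into the π system; the boron has an empty p orbital. The ring is fully conjugated.
Adding the contributions, 4 × 2 = 8 from the double-bond units + 0 from the BH atom = 8.
A 4n π count (8, n = 2) in a planar conjugated ring means antiaromatic.

Antiaromatic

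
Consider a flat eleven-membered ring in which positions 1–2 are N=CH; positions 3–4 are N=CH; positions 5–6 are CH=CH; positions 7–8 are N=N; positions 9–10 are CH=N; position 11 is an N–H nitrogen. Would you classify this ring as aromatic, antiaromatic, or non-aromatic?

Check conjugation: every atom in a ring double bond is sp² and brings one electron to the p orbital; the doubly-bonded nitrogens are pyridine-type — their lone pairs lie in the ring plane, leaving one electron in the p orbital; the pyrrole-type nitrogen donates its lone pair from the p orbital — every position has a p orbital, so the cyclic π system is continuous.
Counting π electrons: 5 × 2 = 10 from the double-bond units + 2 from the NH atom = 12.
12 is a 4n count (n = 3), so the planar conjugated ring is antiaromatic.

Antiaromatic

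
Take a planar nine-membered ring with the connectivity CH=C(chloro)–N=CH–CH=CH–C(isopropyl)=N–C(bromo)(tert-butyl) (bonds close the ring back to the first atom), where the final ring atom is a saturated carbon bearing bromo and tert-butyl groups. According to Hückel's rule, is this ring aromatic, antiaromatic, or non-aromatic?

Non-aromatic

The C(bromo)(tert-butyl) carbon is saturated: that saturated carbon is sp³ and has no p orbital in the ring π system. Conjugation is not continuous around the ring.
Broken conjugation rules out both aromaticity and antiaromaticity.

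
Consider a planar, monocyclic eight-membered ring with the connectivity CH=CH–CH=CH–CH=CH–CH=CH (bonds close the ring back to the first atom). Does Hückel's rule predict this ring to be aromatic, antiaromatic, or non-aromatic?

The p orbitals form a continuous loop: the double-bond atoms are sp², each contributing one p electron. The ring is fully conjugated.
π-electron count: 4 × 2 = 8 from the 4 double-bond units.
With 8 = 4·2 π electrons, Hückel's rule classifies the planar ring as antiaromatic.

Antiaromatic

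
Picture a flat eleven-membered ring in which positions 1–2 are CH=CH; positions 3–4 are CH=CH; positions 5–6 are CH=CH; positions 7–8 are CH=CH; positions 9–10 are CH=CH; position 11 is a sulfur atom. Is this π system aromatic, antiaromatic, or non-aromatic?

Antiaromatic

Check conjugation: every atom in a ring double bond is sp² and brings one electron to the p orbital; the sulfur donates one lone pair from its p orbital — every position has a p orbital, so the cyclic π system is continuous.
Adding the contributions, 5 × 2 = 10 from the double-bond units + 2 from the S atom = 12.
A 4n π count (12, n = 3) in a planar conjugated ring means antiaromatic.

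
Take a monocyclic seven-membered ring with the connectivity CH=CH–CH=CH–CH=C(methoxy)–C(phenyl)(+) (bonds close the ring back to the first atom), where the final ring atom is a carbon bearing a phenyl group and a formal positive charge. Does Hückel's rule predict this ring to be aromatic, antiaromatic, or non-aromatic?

Aromatic

The p orbitals form a continuous loop: every atom in a ring double bond is sp² and brings one electron to the p orbital; the carbocation has an empty p orbital. The ring is fully conjugated.
Counting π electrons: 3 × 2 = 6 from the double-bond units + 0 from the C(phenyl)(+) atom = 6.
6 = 4(1) + 2, which satisfies Hückel's 4n+2 rule.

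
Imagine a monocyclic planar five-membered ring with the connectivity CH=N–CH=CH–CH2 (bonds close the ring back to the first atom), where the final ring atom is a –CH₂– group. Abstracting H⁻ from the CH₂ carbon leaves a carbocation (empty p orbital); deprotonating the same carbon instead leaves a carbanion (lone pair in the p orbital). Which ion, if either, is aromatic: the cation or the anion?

Once that carbon is sp², every ring atom has a p orbital and both ions are fully conjugated.
Cation: 2 × 2 + 0 = 4 π electrons → 4(1), antiaromatic.
Anion: 2 × 2 + 2 = 6 π electrons → 4(1)+2, aromatic.

The anion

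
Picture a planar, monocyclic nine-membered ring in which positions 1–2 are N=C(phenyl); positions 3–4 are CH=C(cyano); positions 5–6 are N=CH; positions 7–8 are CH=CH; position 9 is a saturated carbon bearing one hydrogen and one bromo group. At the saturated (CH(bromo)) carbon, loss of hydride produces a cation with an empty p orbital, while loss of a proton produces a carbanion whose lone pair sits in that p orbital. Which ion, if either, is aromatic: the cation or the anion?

The anion

In either ion the ring is fully conjugated: every atom, including the new sp² carbon, supplies a p orbital.
Cation: 4 × 2 + 0 = 8 π electrons → 4(2), antiaromatic.
Anion: 4 × 2 + 2 = 10 π electrons → 4(2)+2, aromatic.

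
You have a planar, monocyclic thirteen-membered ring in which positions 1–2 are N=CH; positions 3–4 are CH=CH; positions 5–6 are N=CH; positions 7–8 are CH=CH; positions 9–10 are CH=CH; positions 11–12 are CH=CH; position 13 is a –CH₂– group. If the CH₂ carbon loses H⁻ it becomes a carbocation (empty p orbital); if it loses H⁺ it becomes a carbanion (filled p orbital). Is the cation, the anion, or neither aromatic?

The anion

In both ions every ring atom is sp² and contributes a p orbital, so both rings are fully conjugated.
Cation: 6 × 2 + 0 = 12 π electrons → 4(3), antiaromatic.
Anion: 6 × 2 + 2 = 14 π electrons → 4(3)+2, aromatic.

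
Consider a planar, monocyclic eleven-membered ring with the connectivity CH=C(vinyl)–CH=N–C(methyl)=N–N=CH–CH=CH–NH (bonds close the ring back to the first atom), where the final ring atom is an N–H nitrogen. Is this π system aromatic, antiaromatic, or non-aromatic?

Antiaromatic

Check conjugation: each doubly-bonded ring atom is sp² with one p-orbital electron; each sp² =N– keeps its lone pair in-plane and puts one electron into the π system; the pyrrole-type nitrogen donates its lone pair from the p orbital — every position has a p orbital, so the cyclic π system is continuous.
Counting π electrons: 5 × 2 = 10 from the double-bond units + 2 from the NH atom = 12.
12 = 4(3); a planar, fully conjugated 4n system is antiaromatic.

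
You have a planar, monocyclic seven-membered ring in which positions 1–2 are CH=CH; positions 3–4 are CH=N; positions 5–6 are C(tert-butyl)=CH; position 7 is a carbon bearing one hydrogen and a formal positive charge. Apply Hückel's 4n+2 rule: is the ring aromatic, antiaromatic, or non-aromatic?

All ring atoms are sp² and supply a p orbital to the ring (every atom in a ring double bond is sp² and brings one electron to the p orbital; the doubly-bonded nitrogens are pyridine-type — their lone pairs lie in the ring plane, leaving one electron in the p orbital; the carbocation has an empty p orbital); the conjugation is uninterrupted.
π-electron count: 3 × 2 = 6 from the double-bond units + 0 from the CH(+) atom = 6.
6 = 4(1) + 2, which satisfies Hückel's 4n+2 rule.

Aromatic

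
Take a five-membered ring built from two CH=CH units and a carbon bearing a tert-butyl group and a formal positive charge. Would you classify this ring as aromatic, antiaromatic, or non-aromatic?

All ring atoms are sp² and supply a p orbital to the ring (the double-bond atoms are sp², each contributing one p electron; the carbocation has an empty p orbital); the conjugation is uninterrupted.
π-electron count: 2 × 2 = 4 from the double-bond units + 0 from the C(tert-butyl)(+) atom = 4.
4 = 4(1); a planar, fully conjugated 4n system is antiaromatic.

Antiaromatic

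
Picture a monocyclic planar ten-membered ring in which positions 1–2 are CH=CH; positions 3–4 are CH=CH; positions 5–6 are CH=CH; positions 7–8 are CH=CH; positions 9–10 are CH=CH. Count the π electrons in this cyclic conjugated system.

Check conjugation: every atom in a ring double bond is sp² and brings one electron to the p orbital — every position has a p orbital, so the cyclic π system is continuous.
Counting π electrons: 5 × 2 = 10 from the 5 double-bond units.

10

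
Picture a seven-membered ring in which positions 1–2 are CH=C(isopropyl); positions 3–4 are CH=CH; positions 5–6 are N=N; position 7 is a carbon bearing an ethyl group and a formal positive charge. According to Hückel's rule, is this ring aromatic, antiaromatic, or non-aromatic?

Aromatic

Check conjugation: every atom in a ring double bond is sp² and brings one electron to the p orbital; each =N– nitrogen is pyridine-type (lone pair in the sp² plane, one electron in the p orbital); the carbocation has an empty p orbital — every position has a p orbital, so the cyclic π system is continuous.
π-electron count: 3 × 2 = 6 from the double-bond units + 0 from the C(ethyl)(+) atom = 6.
That gives a 4n+2 count (6, n = 1).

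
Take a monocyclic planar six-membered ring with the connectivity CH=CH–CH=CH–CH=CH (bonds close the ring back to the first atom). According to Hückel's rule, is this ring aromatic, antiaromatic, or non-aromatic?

Every ring atom contributes a p orbital perpendicular to the ring (every atom in a ring double bond is sp² and brings one electron to the p orbital), so the π system is cyclic and fully conjugated.
Adding the contributions, 3 × 2 = 6 from the 3 double-bond units.
With 6 π electrons (n = 1), the Hückel 4n+2 condition holds.
(This ring is benzene.)

Aromatic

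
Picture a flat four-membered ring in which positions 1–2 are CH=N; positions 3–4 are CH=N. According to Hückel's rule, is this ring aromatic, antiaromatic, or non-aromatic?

Antiaromatic

Check conjugation: each doubly-bonded ring atom is sp² with one p-orbital electron; each =N– nitrogen is pyridine-type (lone pair in the sp² plane, one electron in the p orbital) — every position has a p orbital, so the cyclic π system is continuous.
Adding the contributions, 2 × 2 = 4 from the 2 double-bond units.
A 4n π count (4, n = 1) in a planar conjugated ring means antiaromatic.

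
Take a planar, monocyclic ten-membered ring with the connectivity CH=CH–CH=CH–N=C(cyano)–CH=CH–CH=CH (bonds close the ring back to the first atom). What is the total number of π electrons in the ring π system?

Every ring atom contributes a p orbital perpendicular to the ring (the double-bond atoms are sp², each contributing one p electron; each =N– nitrogen is pyridine-type (lone pair in the sp² plane, one electron in the p orbital)), so the π system is cyclic and fully conjugated.
π-electron count: 5 × 2 = 10 from the 5 double-bond units.

10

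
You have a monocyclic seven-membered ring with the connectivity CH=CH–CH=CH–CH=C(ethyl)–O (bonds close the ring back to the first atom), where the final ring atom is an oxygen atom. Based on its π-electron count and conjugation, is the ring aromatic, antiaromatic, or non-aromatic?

Antiaromatic

All ring atoms are sp² and supply a p orbital to the ring (each doubly-bonded ring atom is sp² with one p-orbital electron; the oxygen donates one lone pair from its p orbital); the conjugation is uninterrupted.
Tallying contributions gives 3 × 2 = 6 from the double-bond units + 2 from the O atom = 8.
A 4n π count (8, n = 2) in a planar conjugated ring means antiaromatic.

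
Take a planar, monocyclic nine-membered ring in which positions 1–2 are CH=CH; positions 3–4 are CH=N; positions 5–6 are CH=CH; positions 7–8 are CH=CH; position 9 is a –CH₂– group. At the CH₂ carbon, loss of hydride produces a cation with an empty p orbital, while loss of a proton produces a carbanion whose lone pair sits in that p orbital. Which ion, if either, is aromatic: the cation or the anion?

The anion

Both ions have a continuous loop of p orbitals — each ring atom is sp².
Cation: 4 × 2 + 0 = 8 π electrons → 4(2), antiaromatic.
Anion: 4 × 2 + 2 = 10 π electrons → 4(2)+2, aromatic.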